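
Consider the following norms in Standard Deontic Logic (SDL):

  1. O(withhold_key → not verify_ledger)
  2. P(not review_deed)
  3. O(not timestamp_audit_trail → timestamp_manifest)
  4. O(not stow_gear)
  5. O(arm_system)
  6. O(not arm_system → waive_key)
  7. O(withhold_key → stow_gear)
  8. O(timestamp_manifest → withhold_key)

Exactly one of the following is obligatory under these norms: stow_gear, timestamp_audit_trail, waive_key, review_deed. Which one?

timestamp_audit_trail

Premise 4 states O(not stow_gear) outright.
The contrapositive of premise 7 (O(withhold_key → stow_gear)) is O(not stow_gear → not withhold_key), and O(not stow_gear) is already established, so O(not withhold_key).
The contrapositive of premise 8 (O(timestamp_manifest → withhold_key)) is O(not withhold_key → not timestamp_manifest), and O(not withhold_key) is already established, so O(not timestamp_manifest).
Premise 3 is O(not timestamp_audit_trail → timestamp_manifest); contrapositively O(not timestamp_manifest → timestamp_audit_trail). Since O(not timestamp_manifest) holds, K gives O(timestamp_audit_trail).
So O(timestamp_audit_trail) holds — timestamp_audit_trail is obligatory. None of the other listed options is made obligatory by any chain of premises.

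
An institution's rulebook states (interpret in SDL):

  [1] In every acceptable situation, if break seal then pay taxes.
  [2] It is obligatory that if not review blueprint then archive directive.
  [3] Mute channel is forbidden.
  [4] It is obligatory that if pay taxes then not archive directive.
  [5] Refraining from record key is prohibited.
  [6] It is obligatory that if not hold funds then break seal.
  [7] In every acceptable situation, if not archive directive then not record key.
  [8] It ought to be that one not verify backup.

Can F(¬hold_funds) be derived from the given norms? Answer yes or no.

Premise 5, F(¬record_key), is equivalent to O(record_key).
Premise 7, O(¬archive_directive → ¬record_key), contraposes to O(record_key → archive_directive); with O(record_key) we get O(archive_directive).
Premise 4, O(pay_taxes → ¬archive_directive), contraposes to O(archive_directive → ¬pay_taxes); with O(archive_directive) we get O(¬pay_taxes).
Premise 1, O(break_seal → pay_taxes), contraposes to O(¬pay_taxes → ¬break_seal); with O(¬pay_taxes) we get O(¬break_seal).
The contrapositive of premise 6 (O(¬hold_funds → break_seal)) is O(¬break_seal → hold_funds), and O(¬break_seal) is already established, so O(hold_funds).
Premises 2, 3, 8 do not contribute to this derivation.
So O(hold_funds) holds, i.e. F(¬hold_funds). The claim follows.

Yes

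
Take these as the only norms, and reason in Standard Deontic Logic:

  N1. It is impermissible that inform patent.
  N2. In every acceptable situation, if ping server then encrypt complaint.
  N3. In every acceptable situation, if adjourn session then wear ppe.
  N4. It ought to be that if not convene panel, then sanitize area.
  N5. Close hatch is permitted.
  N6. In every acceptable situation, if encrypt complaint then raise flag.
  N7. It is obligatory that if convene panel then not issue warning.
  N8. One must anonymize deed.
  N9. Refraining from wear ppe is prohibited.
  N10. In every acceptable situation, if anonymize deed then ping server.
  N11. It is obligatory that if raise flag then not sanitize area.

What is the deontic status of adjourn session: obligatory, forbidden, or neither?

Neither

Premise 3 is O(adjourn_session → wear_ppe); even if O(wear_ppe) held, inferring O(adjourn_session) would be affirming the consequent — invalid.
No premise or chain of K-axiom applications forces O(adjourn_session), and none forces O(¬adjourn_session). So adjourn_session is neither obligatory nor forbidden under these norms.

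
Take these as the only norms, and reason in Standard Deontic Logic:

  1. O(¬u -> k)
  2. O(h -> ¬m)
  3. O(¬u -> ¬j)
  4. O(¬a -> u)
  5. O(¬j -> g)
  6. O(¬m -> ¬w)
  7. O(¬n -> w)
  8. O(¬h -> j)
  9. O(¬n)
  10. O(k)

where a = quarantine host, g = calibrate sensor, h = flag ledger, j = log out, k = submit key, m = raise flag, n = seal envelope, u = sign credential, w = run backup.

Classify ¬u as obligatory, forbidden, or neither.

Forbidden

Premise 9 states O(¬n) outright.
Premise 7 is O(¬n -> w); since O(¬n), deontic closure gives O(w).
Premise 6 is O(¬m -> ¬w); contrapositively O(w -> m). Since O(w) holds, K gives O(m).
The contrapositive of premise 2 (O(h -> ¬m)) is O(m -> ¬h), and O(m) is already established, so O(¬h).
From O(¬h) and premise 8, O(¬h -> j), we obtain O(j).
Premise 3, O(¬u -> ¬j), contraposes to O(j -> u); with O(j) we get O(u).
Premises 1, 4, 5, 10 do not contribute to this derivation.
Thus O(u), which is F(¬u): ¬u is forbidden.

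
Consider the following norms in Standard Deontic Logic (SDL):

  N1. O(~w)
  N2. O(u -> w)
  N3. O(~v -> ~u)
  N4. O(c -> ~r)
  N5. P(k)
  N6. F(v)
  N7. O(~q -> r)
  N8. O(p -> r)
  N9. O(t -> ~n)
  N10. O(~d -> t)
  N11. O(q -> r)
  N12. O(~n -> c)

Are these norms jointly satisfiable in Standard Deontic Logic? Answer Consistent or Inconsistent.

Premise 2 is O(u -> w), but O(u) is not derivable from the premises, so it does not yield O(w).
So O(w) is not derivable, and the apparent clash with O(~w) does not arise.
A world satisfying every obligation exists (e.g. c=false, d=true, k=false, n=true, p=false, q=false, r=true, t=false, u=false, v=false, w=false); no atom is both obligatory and forbidden, so the set is consistent.

Consistent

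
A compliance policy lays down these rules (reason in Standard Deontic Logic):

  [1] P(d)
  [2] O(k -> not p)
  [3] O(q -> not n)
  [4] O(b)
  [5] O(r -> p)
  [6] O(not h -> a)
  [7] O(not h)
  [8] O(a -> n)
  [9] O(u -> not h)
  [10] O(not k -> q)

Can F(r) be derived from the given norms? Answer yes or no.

Yes

From premise 7 we have O(not h).
With premise 6, O(not h -> a), the K-axiom yields O(a).
With premise 8, O(a -> n), the K-axiom yields O(n).
Premise 3, O(q -> not n), contraposes to O(n -> not q); with O(n) we get O(not q).
Premise 10 is O(not k -> q); contrapositively O(not q -> k). Since O(not q) holds, K gives O(k).
Applying K to premise 2 (O(k -> not p)) and O(k) yields O(not p).
Premise 5 is O(r -> p); contrapositively O(not p -> not r). Since O(not p) holds, K gives O(not r).
Premises 1, 4, 9 do not contribute to this derivation.
So O(not r) holds, i.e. F(r). The claim follows.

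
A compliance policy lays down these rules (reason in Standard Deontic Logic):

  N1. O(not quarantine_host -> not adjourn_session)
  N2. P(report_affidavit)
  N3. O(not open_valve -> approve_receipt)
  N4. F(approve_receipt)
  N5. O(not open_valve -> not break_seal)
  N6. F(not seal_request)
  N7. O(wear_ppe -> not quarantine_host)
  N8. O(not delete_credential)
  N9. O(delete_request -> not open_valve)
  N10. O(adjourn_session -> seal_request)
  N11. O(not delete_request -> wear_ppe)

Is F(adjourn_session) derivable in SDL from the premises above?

F(approve_receipt) at premise 4 means O(not approve_receipt).
Premise 3 is O(not open_valve -> approve_receipt); contrapositively O(not approve_receipt -> open_valve). Since O(not approve_receipt) holds, K gives O(open_valve).
Premise 9, O(delete_request -> not open_valve), contraposes to O(open_valve -> not delete_request); with O(open_valve) we get O(not delete_request).
Applying K to premise 11 (O(not delete_request -> wear_ppe)) and O(not delete_request) yields O(wear_ppe).
Premise 7 is O(wear_ppe -> not quarantine_host); since O(wear_ppe), deontic closure gives O(not quarantine_host).
From O(not quarantine_host) and premise 1, O(not quarantine_host -> not adjourn_session), we obtain O(not adjourn_session).
Premises 2, 5, 6, 8, 10 do not contribute to this derivation.
So O(not adjourn_session) holds, i.e. F(adjourn_session). The claim follows.

Yes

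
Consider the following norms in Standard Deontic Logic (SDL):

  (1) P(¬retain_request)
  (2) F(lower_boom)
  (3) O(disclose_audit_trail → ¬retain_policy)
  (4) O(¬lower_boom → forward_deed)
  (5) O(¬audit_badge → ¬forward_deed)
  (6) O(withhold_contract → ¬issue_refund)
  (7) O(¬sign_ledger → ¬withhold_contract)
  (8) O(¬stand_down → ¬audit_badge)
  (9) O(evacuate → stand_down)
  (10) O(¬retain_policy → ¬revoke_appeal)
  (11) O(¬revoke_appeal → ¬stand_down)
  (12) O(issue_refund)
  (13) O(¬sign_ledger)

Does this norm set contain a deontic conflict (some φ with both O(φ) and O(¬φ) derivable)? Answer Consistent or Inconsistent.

Consistent

Premise 6 is O(withhold_contract → ¬issue_refund), but O(withhold_contract) is not derivable from the premises, so it does not yield O(¬issue_refund).
So O(¬issue_refund) is not derivable, and the apparent clash with O(issue_refund) does not arise.
A world satisfying every obligation exists (e.g. audit_badge=true, disclose_audit_trail=false, evacuate=false, forward_deed=true, issue_refund=true, lower_boom=false, retain_policy=true, retain_request=false, revoke_appeal=true, sign_ledger=false, stand_down=true, withhold_contract=false); no atom is both obligatory and forbidden, so the set is consistent.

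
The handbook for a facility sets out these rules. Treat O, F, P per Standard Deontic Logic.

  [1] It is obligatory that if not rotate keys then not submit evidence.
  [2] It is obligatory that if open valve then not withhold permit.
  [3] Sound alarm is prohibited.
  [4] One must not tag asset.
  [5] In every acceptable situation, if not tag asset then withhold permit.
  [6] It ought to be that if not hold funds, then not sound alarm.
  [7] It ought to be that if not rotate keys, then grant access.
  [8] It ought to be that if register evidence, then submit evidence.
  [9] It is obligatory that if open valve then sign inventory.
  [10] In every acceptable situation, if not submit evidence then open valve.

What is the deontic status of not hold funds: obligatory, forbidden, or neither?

Premise 6 is O(¬hold_funds → ¬sound_alarm); even if O(¬sound_alarm) held, inferring O(¬hold_funds) would be affirming the consequent — invalid.
No premise or chain of K-axiom applications forces O(¬hold_funds), and none forces O(hold_funds). So ¬hold_funds is neither obligatory nor forbidden under these norms.

Neither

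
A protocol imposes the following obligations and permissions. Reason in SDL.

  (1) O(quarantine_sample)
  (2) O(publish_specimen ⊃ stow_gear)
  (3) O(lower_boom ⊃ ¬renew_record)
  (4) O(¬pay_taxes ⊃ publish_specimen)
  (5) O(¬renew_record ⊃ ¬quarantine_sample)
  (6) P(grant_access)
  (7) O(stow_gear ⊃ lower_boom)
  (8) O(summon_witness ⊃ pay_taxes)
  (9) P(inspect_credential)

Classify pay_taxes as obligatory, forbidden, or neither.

Premise 1 gives O(quarantine_sample).
Premise 5, O(¬renew_record ⊃ ¬quarantine_sample), contraposes to O(quarantine_sample ⊃ renew_record); with O(quarantine_sample) we get O(renew_record).
Premise 3, O(lower_boom ⊃ ¬renew_record), contraposes to O(renew_record ⊃ ¬lower_boom); with O(renew_record) we get O(¬lower_boom).
Premise 7 is O(stow_gear ⊃ lower_boom); contrapositively O(¬lower_boom ⊃ ¬stow_gear). Since O(¬lower_boom) holds, K gives O(¬stow_gear).
Premise 2 is O(publish_specimen ⊃ stow_gear); contrapositively O(¬stow_gear ⊃ ¬publish_specimen). Since O(¬stow_gear) holds, K gives O(¬publish_specimen).
Premise 4 is O(¬pay_taxes ⊃ publish_specimen); contrapositively O(¬publish_specimen ⊃ pay_taxes). Since O(¬publish_specimen) holds, K gives O(pay_taxes).
Premises 6, 8, 9 do not contribute to this derivation.
Hence pay_taxes is obligatory.

Obligatory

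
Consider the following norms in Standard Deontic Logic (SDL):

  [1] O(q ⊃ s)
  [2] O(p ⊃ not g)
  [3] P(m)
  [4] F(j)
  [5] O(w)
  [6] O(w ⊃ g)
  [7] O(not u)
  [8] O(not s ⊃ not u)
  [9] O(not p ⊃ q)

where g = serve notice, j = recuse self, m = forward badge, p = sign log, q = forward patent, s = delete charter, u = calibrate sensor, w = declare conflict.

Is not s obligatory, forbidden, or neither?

Forbidden

From premise 5 we have O(w).
From O(w) and premise 6, O(w ⊃ g), we obtain O(g).
Premise 2 is O(p ⊃ not g); contrapositively O(g ⊃ not p). Since O(g) holds, K gives O(not p).
Applying K to premise 9 (O(not p ⊃ q)) and O(not p) yields O(q).
Premise 1 is O(q ⊃ s); since O(q), deontic closure gives O(s).
Premises 3, 4, 7, 8 do not contribute to this derivation.
Thus O(s), which is F(not s): not s is forbidden.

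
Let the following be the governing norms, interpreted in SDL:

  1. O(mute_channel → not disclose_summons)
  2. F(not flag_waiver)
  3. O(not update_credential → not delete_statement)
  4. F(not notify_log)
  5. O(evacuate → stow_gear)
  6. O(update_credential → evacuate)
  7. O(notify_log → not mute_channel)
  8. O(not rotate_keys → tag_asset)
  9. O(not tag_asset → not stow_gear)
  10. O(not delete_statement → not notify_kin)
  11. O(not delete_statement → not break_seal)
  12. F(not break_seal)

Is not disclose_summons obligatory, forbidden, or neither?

Premise 1 is O(mute_channel → not disclose_summons), but O(mute_channel) is not derivable from the premises, so it does not yield O(not disclose_summons).
No premise or chain of K-axiom applications forces O(not disclose_summons), and none forces O(disclose_summons). So not disclose_summons is neither obligatory nor forbidden under these norms.

Neither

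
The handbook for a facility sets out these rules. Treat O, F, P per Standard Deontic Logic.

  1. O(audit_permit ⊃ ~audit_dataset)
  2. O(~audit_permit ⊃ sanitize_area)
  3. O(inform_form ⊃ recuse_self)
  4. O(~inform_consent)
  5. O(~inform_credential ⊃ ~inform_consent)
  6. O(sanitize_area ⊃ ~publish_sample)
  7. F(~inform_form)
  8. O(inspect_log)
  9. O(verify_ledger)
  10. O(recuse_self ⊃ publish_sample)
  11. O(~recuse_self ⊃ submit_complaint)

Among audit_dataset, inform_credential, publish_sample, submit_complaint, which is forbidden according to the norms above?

audit_dataset

F(~inform_form) at premise 7 means O(inform_form).
From O(inform_form) and premise 3, O(inform_form ⊃ recuse_self), we obtain O(recuse_self).
Premise 10 is O(recuse_self ⊃ publish_sample); since O(recuse_self), deontic closure gives O(publish_sample).
Premise 6 is O(sanitize_area ⊃ ~publish_sample); contrapositively O(publish_sample ⊃ ~sanitize_area). Since O(publish_sample) holds, K gives O(~sanitize_area).
The contrapositive of premise 2 (O(~audit_permit ⊃ sanitize_area)) is O(~sanitize_area ⊃ audit_permit), and O(~sanitize_area) is already established, so O(audit_permit).
From O(audit_permit) and premise 1, O(audit_permit ⊃ ~audit_dataset), we obtain O(~audit_dataset).
So O(~audit_dataset) holds, i.e. audit_dataset is forbidden. None of the other listed options is forbidden under the premises.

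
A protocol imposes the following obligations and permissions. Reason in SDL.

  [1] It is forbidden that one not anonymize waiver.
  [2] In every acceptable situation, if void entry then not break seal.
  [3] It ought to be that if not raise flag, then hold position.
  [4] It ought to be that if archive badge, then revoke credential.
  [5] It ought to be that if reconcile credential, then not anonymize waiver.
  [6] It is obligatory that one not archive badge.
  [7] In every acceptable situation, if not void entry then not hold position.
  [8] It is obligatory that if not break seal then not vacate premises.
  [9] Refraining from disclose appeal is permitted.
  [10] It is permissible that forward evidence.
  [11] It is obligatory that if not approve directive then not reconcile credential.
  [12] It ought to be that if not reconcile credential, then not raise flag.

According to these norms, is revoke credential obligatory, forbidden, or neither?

Neither

Premise 4 is O(archive_badge → revoke_credential), but O(archive_badge) is not derivable from the premises, so it does not yield O(revoke_credential).
No premise or chain of K-axiom applications forces O(revoke_credential), and none forces O(¬revoke_credential). So revoke_credential is neither obligatory nor forbidden under these norms.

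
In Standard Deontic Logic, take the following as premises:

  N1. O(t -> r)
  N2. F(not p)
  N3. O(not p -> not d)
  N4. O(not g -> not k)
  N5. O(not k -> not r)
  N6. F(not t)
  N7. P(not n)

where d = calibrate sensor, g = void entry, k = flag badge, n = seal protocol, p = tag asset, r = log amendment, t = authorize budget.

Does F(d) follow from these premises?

Premise 3 is O(not p -> not d), but O(not p) is not derivable from the premises, so it does not yield O(not d).
No other premise forces O(not d). An ideal world satisfying every premise can still have d true, so F(d) is not derivable.

No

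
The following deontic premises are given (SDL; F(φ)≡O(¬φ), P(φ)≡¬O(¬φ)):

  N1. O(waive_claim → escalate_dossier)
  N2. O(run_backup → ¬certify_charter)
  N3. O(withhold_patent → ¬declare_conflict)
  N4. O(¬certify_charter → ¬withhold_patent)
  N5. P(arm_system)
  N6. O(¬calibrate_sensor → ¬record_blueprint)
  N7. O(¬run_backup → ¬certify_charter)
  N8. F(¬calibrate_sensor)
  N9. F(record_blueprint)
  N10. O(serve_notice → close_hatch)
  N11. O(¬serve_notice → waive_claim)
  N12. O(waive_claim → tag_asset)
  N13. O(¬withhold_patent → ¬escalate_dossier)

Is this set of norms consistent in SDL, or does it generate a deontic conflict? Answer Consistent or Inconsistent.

Consistent

Premise 6 is O(¬calibrate_sensor → ¬record_blueprint); even if O(¬record_blueprint) held, inferring O(¬calibrate_sensor) would be affirming the consequent — invalid.
So O(¬calibrate_sensor) is not derivable, and the apparent clash with O(calibrate_sensor) does not arise.
A world satisfying every obligation exists (e.g. arm_system=false, calibrate_sensor=true, certify_charter=false, close_hatch=true, declare_conflict=false, escalate_dossier=false, record_blueprint=false, run_backup=false, serve_notice=true, tag_asset=false, waive_claim=false, withhold_patent=false); no atom is both obligatory and forbidden, so the set is consistent.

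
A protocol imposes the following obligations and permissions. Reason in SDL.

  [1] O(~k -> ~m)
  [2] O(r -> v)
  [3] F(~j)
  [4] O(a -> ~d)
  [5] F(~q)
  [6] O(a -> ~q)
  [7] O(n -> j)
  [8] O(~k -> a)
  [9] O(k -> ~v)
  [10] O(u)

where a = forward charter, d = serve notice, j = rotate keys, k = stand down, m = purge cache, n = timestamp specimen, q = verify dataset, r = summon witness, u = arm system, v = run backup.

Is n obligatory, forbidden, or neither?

Premise 7 is O(n -> j); even if O(j) held, inferring O(n) would be affirming the consequent — invalid.
No premise or chain of K-axiom applications forces O(n), and none forces O(~n). So n is neither obligatory nor forbidden under these norms.

Neither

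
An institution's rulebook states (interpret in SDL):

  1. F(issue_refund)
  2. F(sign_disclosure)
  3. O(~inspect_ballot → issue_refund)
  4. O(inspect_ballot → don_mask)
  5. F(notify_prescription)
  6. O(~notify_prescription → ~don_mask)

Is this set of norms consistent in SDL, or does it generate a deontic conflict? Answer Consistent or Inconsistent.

Premise 5 is F(notify_prescription), i.e. O(~notify_prescription).
Premise 6 is O(~notify_prescription → ~don_mask); since O(~notify_prescription), deontic closure gives O(~don_mask).
Premise 4, O(inspect_ballot → don_mask), contraposes to O(~don_mask → ~inspect_ballot); with O(~don_mask) we get O(~inspect_ballot).
From O(~inspect_ballot) and premise 3, O(~inspect_ballot → issue_refund), we obtain O(issue_refund).
However, F(issue_refund) at premise 1 amounts to O(~issue_refund).
We now have both O(issue_refund) and O(~issue_refund) — issue_refund is simultaneously obligatory and forbidden, violating the D-axiom.

Inconsistent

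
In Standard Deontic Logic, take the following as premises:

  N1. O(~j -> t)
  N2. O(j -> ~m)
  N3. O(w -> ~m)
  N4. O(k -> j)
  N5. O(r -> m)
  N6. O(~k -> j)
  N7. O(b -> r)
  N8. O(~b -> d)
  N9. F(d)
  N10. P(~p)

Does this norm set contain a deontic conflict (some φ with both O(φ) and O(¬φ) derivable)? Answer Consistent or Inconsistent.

Inconsistent

By case analysis on ~k: premise 6 gives O(~k -> j) and premise 4 gives O(k -> j), so O(j) either way.
With premise 2, O(j -> ~m), the K-axiom yields O(~m).
The contrapositive of premise 5 (O(r -> m)) is O(~m -> ~r), and O(~m) is already established, so O(~r).
The contrapositive of premise 7 (O(b -> r)) is O(~r -> ~b), and O(~r) is already established, so O(~b).
Premise 8 is O(~b -> d); since O(~b), deontic closure gives O(d).
However, F(d) at premise 9 amounts to O(~d).
We now have both O(d) and O(~d) — d is simultaneously obligatory and forbidden, violating the D-axiom.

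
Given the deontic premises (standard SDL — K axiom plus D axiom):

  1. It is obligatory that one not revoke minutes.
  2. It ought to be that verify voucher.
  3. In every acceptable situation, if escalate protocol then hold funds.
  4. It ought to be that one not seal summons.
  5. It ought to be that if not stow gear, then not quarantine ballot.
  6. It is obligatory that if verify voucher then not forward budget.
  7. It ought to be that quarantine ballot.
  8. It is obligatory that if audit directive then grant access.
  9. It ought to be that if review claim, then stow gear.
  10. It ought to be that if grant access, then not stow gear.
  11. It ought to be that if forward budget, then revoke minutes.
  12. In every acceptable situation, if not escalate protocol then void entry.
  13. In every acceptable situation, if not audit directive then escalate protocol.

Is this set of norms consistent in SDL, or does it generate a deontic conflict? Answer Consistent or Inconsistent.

Premise 11 is O(forward_budget → revoke_minutes), but O(forward_budget) is not derivable from the premises, so it does not yield O(revoke_minutes).
So O(revoke_minutes) is not derivable, and the apparent clash with O(¬revoke_minutes) does not arise.
A world satisfying every obligation exists (e.g. audit_directive=false, escalate_protocol=true, forward_budget=false, grant_access=false, hold_funds=true, quarantine_ballot=true, review_claim=false, revoke_minutes=false, seal_summons=false, stow_gear=true, verify_voucher=true, void_entry=false); no atom is both obligatory and forbidden, so the set is consistent.

Consistent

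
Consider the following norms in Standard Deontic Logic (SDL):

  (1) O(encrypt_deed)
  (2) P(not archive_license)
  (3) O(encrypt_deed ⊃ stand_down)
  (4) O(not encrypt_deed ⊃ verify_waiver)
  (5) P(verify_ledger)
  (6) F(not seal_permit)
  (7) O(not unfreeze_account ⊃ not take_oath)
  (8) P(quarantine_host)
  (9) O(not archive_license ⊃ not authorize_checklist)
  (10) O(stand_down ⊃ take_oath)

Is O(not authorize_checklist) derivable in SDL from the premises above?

Premise 9 is O(not archive_license ⊃ not authorize_checklist), but O(not archive_license) is not derivable from the premises (the permission P(not archive_license) asserts only not O(archive_license), not O(not archive_license)), so it does not yield O(not authorize_checklist).
No other premise forces O(not authorize_checklist). An ideal world satisfying every premise can still have not authorize_checklist false, so O(not authorize_checklist) is not derivable.

No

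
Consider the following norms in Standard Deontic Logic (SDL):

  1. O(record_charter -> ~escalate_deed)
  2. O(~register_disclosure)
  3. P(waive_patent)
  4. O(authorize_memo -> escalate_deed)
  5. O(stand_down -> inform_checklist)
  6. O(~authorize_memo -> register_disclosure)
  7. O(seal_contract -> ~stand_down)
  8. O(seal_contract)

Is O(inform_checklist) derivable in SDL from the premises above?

Premise 5 is O(stand_down -> inform_checklist), but O(stand_down) is not derivable from the premises, so it does not yield O(inform_checklist).
No other premise forces O(inform_checklist). An ideal world satisfying every premise can still have inform_checklist false, so O(inform_checklist) is not derivable.

No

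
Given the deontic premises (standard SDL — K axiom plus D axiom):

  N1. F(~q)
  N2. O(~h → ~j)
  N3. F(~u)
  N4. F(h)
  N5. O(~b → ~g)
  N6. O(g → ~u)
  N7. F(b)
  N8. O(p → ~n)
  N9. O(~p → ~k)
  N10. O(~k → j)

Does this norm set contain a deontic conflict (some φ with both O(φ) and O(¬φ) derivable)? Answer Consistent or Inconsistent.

Premise 6 is O(g → ~u), but O(g) is not derivable from the premises, so it does not yield O(~u).
So O(~u) is not derivable, and the apparent clash with O(u) does not arise.
A world satisfying every obligation exists (e.g. b=false, g=false, h=false, j=false, k=true, n=false, p=true, q=true, u=true); no atom is both obligatory and forbidden, so the set is consistent.

Consistent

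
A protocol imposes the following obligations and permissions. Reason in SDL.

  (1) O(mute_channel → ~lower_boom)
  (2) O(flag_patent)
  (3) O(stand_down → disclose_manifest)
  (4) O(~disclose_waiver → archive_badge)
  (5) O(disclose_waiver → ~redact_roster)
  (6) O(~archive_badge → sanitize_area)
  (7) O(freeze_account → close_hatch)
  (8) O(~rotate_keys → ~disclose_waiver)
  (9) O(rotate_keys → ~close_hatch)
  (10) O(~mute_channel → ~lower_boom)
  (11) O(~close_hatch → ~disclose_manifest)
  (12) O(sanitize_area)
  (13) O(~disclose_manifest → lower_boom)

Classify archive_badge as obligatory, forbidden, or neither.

Obligatory

By case analysis on mute_channel: premise 1 gives O(mute_channel → ~lower_boom) and premise 10 gives O(~mute_channel → ~lower_boom), so O(~lower_boom) either way.
Premise 13 is O(~disclose_manifest → lower_boom); contrapositively O(~lower_boom → disclose_manifest). Since O(~lower_boom) holds, K gives O(disclose_manifest).
Premise 11, O(~close_hatch → ~disclose_manifest), contraposes to O(disclose_manifest → close_hatch); with O(disclose_manifest) we get O(close_hatch).
Premise 9 is O(rotate_keys → ~close_hatch); contrapositively O(close_hatch → ~rotate_keys). Since O(close_hatch) holds, K gives O(~rotate_keys).
From O(~rotate_keys) and premise 8, O(~rotate_keys → ~disclose_waiver), we obtain O(~disclose_waiver).
With premise 4, O(~disclose_waiver → archive_badge), the K-axiom yields O(archive_badge).
Premises 2, 3, 5, 6, 7, 12 do not contribute to this derivation.
Hence archive_badge is obligatory.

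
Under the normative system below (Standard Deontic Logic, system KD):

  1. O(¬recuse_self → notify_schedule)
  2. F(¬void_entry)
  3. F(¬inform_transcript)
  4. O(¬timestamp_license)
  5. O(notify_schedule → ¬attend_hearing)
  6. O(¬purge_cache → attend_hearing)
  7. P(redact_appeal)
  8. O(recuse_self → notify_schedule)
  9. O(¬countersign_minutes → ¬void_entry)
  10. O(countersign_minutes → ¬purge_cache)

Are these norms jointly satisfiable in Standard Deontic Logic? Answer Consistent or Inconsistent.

Inconsistent

By case analysis on recuse_self: premise 8 gives O(recuse_self → notify_schedule) and premise 1 gives O(¬recuse_self → notify_schedule), so O(notify_schedule) either way.
From O(notify_schedule) and premise 5, O(notify_schedule → ¬attend_hearing), we obtain O(¬attend_hearing).
The contrapositive of premise 6 (O(¬purge_cache → attend_hearing)) is O(¬attend_hearing → purge_cache), and O(¬attend_hearing) is already established, so O(purge_cache).
Premise 10 is O(countersign_minutes → ¬purge_cache); contrapositively O(purge_cache → ¬countersign_minutes). Since O(purge_cache) holds, K gives O(¬countersign_minutes).
Applying K to premise 9 (O(¬countersign_minutes → ¬void_entry)) and O(¬countersign_minutes) yields O(¬void_entry).
However, F(¬void_entry) at premise 2 amounts to O(void_entry).
We now have both O(¬void_entry) and O(void_entry) — void_entry is simultaneously obligatory and forbidden, violating the D-axiom.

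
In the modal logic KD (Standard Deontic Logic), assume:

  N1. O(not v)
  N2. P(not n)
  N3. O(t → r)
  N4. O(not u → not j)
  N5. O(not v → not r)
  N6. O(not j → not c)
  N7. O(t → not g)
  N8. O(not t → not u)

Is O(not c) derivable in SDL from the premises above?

Premise 1 states O(not v) outright.
From O(not v) and premise 5, O(not v → not r), we obtain O(not r).
Premise 3 is O(t → r); contrapositively O(not r → not t). Since O(not r) holds, K gives O(not t).
Applying K to premise 8 (O(not t → not u)) and O(not t) yields O(not u).
From O(not u) and premise 4, O(not u → not j), we obtain O(not j).
Applying K to premise 6 (O(not j → not c)) and O(not j) yields O(not c).
Premises 2, 7 do not contribute to this derivation.
So O(not c) follows.

Yes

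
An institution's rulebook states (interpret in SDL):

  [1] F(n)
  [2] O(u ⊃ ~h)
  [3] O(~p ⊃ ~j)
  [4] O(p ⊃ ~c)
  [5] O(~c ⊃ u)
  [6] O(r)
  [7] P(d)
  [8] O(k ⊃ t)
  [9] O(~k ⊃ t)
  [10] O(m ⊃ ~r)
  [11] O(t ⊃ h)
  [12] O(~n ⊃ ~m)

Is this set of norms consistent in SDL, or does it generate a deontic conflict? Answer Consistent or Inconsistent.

Premise 10 is O(m ⊃ ~r), but O(m) is not derivable from the premises, so it does not yield O(~r).
So O(~r) is not derivable, and the apparent clash with O(r) does not arise.
A world satisfying every obligation exists (e.g. c=true, d=false, h=true, j=false, k=false, m=false, n=false, p=false, r=true, t=true, u=false); no atom is both obligatory and forbidden, so the set is consistent.

Consistent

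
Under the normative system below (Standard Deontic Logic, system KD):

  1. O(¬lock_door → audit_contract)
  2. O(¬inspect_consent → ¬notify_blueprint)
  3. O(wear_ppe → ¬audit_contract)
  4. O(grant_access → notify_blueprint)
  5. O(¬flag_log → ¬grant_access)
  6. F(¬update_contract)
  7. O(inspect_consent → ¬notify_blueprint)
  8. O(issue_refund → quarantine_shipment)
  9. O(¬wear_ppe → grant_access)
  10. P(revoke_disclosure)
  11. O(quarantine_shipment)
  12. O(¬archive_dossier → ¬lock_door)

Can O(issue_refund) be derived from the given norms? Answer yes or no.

No

Premise 8 is O(issue_refund → quarantine_shipment); even if O(quarantine_shipment) held, inferring O(issue_refund) would be affirming the consequent — invalid.
No other premise forces O(issue_refund). An ideal world satisfying every premise can still have issue_refund false, so O(issue_refund) is not derivable.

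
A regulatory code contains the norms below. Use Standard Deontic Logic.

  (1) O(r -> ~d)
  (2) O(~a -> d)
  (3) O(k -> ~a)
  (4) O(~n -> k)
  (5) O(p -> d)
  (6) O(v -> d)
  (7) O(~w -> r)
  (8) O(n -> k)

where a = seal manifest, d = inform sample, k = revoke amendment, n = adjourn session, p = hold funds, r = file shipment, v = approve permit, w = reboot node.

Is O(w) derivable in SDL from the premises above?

Yes

Premises 8 and 4 are O(n -> k) and O(~n -> k); every ideal world satisfies n or ~n, so in either case k holds — hence O(k).
From O(k) and premise 3, O(k -> ~a), we obtain O(~a).
With premise 2, O(~a -> d), the K-axiom yields O(d).
Premise 1 is O(r -> ~d); contrapositively O(d -> ~r). Since O(d) holds, K gives O(~r).
Premise 7 is O(~w -> r); contrapositively O(~r -> w). Since O(~r) holds, K gives O(w).
Premises 5, 6 do not contribute to this derivation.
So O(w) follows.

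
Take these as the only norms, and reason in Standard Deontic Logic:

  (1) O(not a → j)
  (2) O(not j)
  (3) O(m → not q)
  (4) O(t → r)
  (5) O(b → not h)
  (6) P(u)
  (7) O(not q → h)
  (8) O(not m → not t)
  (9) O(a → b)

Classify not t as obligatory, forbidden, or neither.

Premise 2 states O(not j) outright.
Premise 1 is O(not a → j); contrapositively O(not j → a). Since O(not j) holds, K gives O(a).
From O(a) and premise 9, O(a → b), we obtain O(b).
With premise 5, O(b → not h), the K-axiom yields O(not h).
The contrapositive of premise 7 (O(not q → h)) is O(not h → q), and O(not h) is already established, so O(q).
Premise 3 is O(m → not q); contrapositively O(q → not m). Since O(q) holds, K gives O(not m).
Premise 8 is O(not m → not t); since O(not m), deontic closure gives O(not t).
Premises 4, 6 do not contribute to this derivation.
Hence not t is obligatory.

Obligatory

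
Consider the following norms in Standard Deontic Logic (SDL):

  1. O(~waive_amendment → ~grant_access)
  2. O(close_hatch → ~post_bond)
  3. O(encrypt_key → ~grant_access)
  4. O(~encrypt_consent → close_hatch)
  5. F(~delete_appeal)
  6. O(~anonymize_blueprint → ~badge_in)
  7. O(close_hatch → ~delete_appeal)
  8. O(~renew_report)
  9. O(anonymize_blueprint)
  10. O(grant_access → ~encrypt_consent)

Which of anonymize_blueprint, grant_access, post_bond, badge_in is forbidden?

Premise 5 is F(~delete_appeal), i.e. O(delete_appeal).
The contrapositive of premise 7 (O(close_hatch → ~delete_appeal)) is O(delete_appeal → ~close_hatch), and O(delete_appeal) is already established, so O(~close_hatch).
The contrapositive of premise 4 (O(~encrypt_consent → close_hatch)) is O(~close_hatch → encrypt_consent), and O(~close_hatch) is already established, so O(encrypt_consent).
Premise 10, O(grant_access → ~encrypt_consent), contraposes to O(encrypt_consent → ~grant_access); with O(encrypt_consent) we get O(~grant_access).
So O(~grant_access) holds, i.e. grant_access is forbidden. None of the other listed options is forbidden under the premises.

grant_access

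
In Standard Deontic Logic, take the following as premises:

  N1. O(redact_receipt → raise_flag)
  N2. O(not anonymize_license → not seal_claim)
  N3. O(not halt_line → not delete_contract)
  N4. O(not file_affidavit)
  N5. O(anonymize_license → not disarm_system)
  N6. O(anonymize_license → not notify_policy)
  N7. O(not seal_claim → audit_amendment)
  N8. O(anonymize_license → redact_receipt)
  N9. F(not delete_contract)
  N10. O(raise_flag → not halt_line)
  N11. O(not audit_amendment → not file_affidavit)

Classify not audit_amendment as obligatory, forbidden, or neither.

Premise 9, F(not delete_contract), is equivalent to O(delete_contract).
Premise 3 is O(not halt_line → not delete_contract); contrapositively O(delete_contract → halt_line). Since O(delete_contract) holds, K gives O(halt_line).
Premise 10 is O(raise_flag → not halt_line); contrapositively O(halt_line → not raise_flag). Since O(halt_line) holds, K gives O(not raise_flag).
The contrapositive of premise 1 (O(redact_receipt → raise_flag)) is O(not raise_flag → not redact_receipt), and O(not raise_flag) is already established, so O(not redact_receipt).
Premise 8 is O(anonymize_license → redact_receipt); contrapositively O(not redact_receipt → not anonymize_license). Since O(not redact_receipt) holds, K gives O(not anonymize_license).
Applying K to premise 2 (O(not anonymize_license → not seal_claim)) and O(not anonymize_license) yields O(not seal_claim).
From O(not seal_claim) and premise 7, O(not seal_claim → audit_amendment), we obtain O(audit_amendment).
Premises 4, 5, 6, 11 do not contribute to this derivation.
Thus O(audit_amendment), which is F(not audit_amendment): not audit_amendment is forbidden.

Forbidden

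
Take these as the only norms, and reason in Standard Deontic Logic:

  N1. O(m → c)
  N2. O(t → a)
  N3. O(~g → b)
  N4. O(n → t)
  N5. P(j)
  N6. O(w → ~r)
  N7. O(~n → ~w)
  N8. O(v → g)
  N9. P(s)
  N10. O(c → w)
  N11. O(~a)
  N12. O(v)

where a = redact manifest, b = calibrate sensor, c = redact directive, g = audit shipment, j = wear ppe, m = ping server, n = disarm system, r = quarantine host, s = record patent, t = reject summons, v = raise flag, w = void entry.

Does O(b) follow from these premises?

Premise 3 is O(~g → b), but O(~g) is not derivable from the premises, so it does not yield O(b).
No other premise forces O(b). An ideal world satisfying every premise can still have b false, so O(b) is not derivable.

No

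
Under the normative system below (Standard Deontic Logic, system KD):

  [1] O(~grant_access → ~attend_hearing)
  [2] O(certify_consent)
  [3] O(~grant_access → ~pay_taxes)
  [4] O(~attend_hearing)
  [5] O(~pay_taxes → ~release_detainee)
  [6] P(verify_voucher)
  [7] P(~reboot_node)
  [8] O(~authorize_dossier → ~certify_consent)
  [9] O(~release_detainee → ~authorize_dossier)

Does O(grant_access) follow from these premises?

From premise 2 we have O(certify_consent).
The contrapositive of premise 8 (O(~authorize_dossier → ~certify_consent)) is O(certify_consent → authorize_dossier), and O(certify_consent) is already established, so O(authorize_dossier).
Premise 9, O(~release_detainee → ~authorize_dossier), contraposes to O(authorize_dossier → release_detainee); with O(authorize_dossier) we get O(release_detainee).
Premise 5 is O(~pay_taxes → ~release_detainee); contrapositively O(release_detainee → pay_taxes). Since O(release_detainee) holds, K gives O(pay_taxes).
Premise 3, O(~grant_access → ~pay_taxes), contraposes to O(pay_taxes → grant_access); with O(pay_taxes) we get O(grant_access).
Premises 1, 4, 6, 7 do not contribute to this derivation.
So O(grant_access) follows.

Yes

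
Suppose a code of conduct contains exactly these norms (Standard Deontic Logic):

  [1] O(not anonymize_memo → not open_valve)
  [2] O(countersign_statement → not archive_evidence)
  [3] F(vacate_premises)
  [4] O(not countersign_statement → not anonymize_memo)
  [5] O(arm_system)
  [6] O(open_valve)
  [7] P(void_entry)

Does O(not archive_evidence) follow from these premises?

Premise 6 states O(open_valve) outright.
Premise 1, O(not anonymize_memo → not open_valve), contraposes to O(open_valve → anonymize_memo); with O(open_valve) we get O(anonymize_memo).
The contrapositive of premise 4 (O(not countersign_statement → not anonymize_memo)) is O(anonymize_memo → countersign_statement), and O(anonymize_memo) is already established, so O(countersign_statement).
With premise 2, O(countersign_statement → not archive_evidence), the K-axiom yields O(not archive_evidence).
Premises 3, 5, 7 do not contribute to this derivation.
So O(not archive_evidence) follows.

Yes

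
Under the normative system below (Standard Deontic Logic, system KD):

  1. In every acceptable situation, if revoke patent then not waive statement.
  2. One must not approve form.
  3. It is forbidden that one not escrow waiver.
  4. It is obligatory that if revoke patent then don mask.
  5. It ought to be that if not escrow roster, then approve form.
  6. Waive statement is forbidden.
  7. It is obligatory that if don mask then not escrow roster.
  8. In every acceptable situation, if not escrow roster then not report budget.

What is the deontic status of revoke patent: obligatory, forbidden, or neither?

Forbidden

F(approve_form) at premise 2 means O(¬approve_form).
The contrapositive of premise 5 (O(¬escrow_roster → approve_form)) is O(¬approve_form → escrow_roster), and O(¬approve_form) is already established, so O(escrow_roster).
The contrapositive of premise 7 (O(don_mask → ¬escrow_roster)) is O(escrow_roster → ¬don_mask), and O(escrow_roster) is already established, so O(¬don_mask).
Premise 4, O(revoke_patent → don_mask), contraposes to O(¬don_mask → ¬revoke_patent); with O(¬don_mask) we get O(¬revoke_patent).
Premises 1, 3, 6, 8 do not contribute to this derivation.
Thus O(¬revoke_patent), which is F(revoke_patent): revoke_patent is forbidden.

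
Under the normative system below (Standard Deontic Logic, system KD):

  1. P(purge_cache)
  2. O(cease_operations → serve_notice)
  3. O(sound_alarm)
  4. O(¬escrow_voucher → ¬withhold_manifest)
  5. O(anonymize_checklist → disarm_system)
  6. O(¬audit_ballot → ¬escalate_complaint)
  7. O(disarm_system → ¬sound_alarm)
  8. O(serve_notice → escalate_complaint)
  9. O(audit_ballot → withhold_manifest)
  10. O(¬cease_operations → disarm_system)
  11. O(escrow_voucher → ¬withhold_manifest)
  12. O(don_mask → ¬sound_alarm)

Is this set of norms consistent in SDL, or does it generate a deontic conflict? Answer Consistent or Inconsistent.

Inconsistent

Premises 4 and 11 cover both cases: O(¬escrow_voucher → ¬withhold_manifest) and O(escrow_voucher → ¬withhold_manifest). Since ¬escrow_voucher ∨ escrow_voucher is a tautology, O(¬withhold_manifest) follows.
Premise 9, O(audit_ballot → withhold_manifest), contraposes to O(¬withhold_manifest → ¬audit_ballot); with O(¬withhold_manifest) we get O(¬audit_ballot).
With premise 6, O(¬audit_ballot → ¬escalate_complaint), the K-axiom yields O(¬escalate_complaint).
Premise 8, O(serve_notice → escalate_complaint), contraposes to O(¬escalate_complaint → ¬serve_notice); with O(¬escalate_complaint) we get O(¬serve_notice).
The contrapositive of premise 2 (O(cease_operations → serve_notice)) is O(¬serve_notice → ¬cease_operations), and O(¬serve_notice) is already established, so O(¬cease_operations).
From O(¬cease_operations) and premise 10, O(¬cease_operations → disarm_system), we obtain O(disarm_system).
From O(disarm_system) and premise 7, O(disarm_system → ¬sound_alarm), we obtain O(¬sound_alarm).
Yet premise 3 states O(sound_alarm).
We now have both O(¬sound_alarm) and O(sound_alarm) — sound_alarm is simultaneously obligatory and forbidden, violating the D-axiom.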